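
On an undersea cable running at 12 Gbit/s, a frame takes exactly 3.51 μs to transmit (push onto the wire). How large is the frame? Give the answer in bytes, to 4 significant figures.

5265 bytes

L = R × t_tx = 12000000000 b/s × 3.51e-06 s = 42120 bits.
In bytes: 42120 / 8 = 5265 bytes.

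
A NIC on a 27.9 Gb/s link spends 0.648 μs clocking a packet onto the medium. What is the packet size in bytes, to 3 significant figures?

2260 bytes

L = R × t_tx = 27900000000 b/s × 6.48e-07 s = 18079.2 bits.
In bytes: 18079.2 / 8 = 2260 bytes.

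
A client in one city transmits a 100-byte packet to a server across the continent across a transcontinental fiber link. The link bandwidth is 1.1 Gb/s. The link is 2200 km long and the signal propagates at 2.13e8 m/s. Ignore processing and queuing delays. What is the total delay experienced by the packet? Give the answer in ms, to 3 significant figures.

10.3 ms

L = 100 × 8 = 800 bits.
Transmission delay = L/R = 800 / 1100000000 = 0.000727273 ms.
Propagation delay = d/s = 2200000 m / 213000000 m/s = 10.3286 ms.
Total = 10.3 ms.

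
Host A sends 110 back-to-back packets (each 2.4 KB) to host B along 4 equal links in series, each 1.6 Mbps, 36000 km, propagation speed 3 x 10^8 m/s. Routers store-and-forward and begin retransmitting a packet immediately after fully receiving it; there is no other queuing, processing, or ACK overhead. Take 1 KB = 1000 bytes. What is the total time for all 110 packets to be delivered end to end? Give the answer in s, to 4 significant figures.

Per-hop transmission t_tx = L/R = 19200/1600000 = 0.012 s.
Per-hop propagation t_prop = 36000000/300000000 = 0.12 s.
Pipeline fill: first packet needs 4·t_tx to clear all hops; remaining 109 packets each add one t_tx.
Total = (4+110-1)·t_tx + 4·t_prop = 113·0.012 + 4·0.12 = 1.836 s.

1.836 s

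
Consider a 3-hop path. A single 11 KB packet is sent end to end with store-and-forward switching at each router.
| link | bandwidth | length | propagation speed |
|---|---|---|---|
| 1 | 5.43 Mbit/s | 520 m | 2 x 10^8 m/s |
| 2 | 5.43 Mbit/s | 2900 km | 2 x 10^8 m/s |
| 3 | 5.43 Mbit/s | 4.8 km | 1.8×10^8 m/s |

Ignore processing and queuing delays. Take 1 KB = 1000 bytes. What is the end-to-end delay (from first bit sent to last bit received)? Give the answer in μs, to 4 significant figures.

63150 μs

L = 88000 bits.
Transmission delay per hop = L/R = 88000/5430000 = 16206.3 μs; 3 hops → 48618.8 μs.
Propagation delays (d/s per hop): 2.6, 14500, 26.6667 μs; sum = 14529.3 μs.
End-to-end = 63150 μs.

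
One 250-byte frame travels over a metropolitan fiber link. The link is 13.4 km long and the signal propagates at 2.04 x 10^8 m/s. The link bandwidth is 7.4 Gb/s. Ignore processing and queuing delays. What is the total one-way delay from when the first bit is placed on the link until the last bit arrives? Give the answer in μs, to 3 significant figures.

66.0 μs

L = 250 × 8 = 2000 bits.
Transmission delay = L/R = 2000 / 7400000000 = 0.27027 μs.
Propagation delay = d/s = 13400 m / 204000000 m/s = 65.6863 μs.
Total = 66.0 μs.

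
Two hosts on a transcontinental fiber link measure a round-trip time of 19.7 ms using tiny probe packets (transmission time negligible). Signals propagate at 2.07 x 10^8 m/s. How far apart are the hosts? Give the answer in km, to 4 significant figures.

One-way propagation = RTT/2 = 9.85 ms.
d = s × t = 2.07e+08 × 0.00985 = 2039 km.

2039 km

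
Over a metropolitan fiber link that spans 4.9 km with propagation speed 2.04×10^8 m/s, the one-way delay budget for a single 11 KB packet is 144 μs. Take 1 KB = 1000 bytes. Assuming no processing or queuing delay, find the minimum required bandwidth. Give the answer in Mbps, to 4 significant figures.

L = 88000 bits.
Propagation delay = 4900 / 204000000 = 24.0196 μs.
Transmission budget = 144 − 24.0196 = 119.98 μs.
R ≥ L / t_tx = 88000 bits / 0.00011998 s = 733.5 Mbps.

733.5 Mbps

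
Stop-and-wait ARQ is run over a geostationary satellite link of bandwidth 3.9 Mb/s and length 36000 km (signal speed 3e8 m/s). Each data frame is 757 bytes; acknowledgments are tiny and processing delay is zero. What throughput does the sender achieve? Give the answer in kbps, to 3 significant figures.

25.1 kbps

t_tx = L/R = 6056/3900000 = 0.00155282 s.
t_prop = 36000000/300000000 = 0.12 s; RTT = 0.24 s.
Cycle = t_tx + RTT = 0.241553 s.
Throughput = L / cycle = 6056 / 0.241553 = 25.1 kbps.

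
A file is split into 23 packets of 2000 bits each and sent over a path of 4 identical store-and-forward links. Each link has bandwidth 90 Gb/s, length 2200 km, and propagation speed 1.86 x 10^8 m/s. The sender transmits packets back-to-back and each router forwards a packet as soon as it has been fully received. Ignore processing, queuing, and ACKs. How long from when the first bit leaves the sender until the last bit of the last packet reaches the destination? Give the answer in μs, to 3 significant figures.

Per-hop transmission t_tx = L/R = 2000/90000000000 = 0.0222222 μs.
Per-hop propagation t_prop = 2200000/186000000 = 11828 μs.
Pipeline fill: first packet needs 4·t_tx to clear all hops; remaining 22 packets each add one t_tx.
Total = (4+23-1)·t_tx + 4·t_prop = 26·0.0222222 + 4·11828 = 47300 μs.

47300 μs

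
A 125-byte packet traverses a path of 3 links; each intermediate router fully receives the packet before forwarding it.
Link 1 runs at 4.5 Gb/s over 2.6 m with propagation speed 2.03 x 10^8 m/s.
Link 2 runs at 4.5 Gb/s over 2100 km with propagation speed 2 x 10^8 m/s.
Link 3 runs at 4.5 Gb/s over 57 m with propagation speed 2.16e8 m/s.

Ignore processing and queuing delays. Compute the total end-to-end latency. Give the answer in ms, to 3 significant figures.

10.5 ms

L = 125 × 8 = 1000 bits.
Transmission delay per hop = L/R = 1000/4500000000 = 0.000222222 ms; 3 hops → 0.000666667 ms.
Propagation delays (d/s per hop): 1.28079e-05, 10.5, 0.000263889 ms; sum = 10.5003 ms.
End-to-end = 10.5 ms.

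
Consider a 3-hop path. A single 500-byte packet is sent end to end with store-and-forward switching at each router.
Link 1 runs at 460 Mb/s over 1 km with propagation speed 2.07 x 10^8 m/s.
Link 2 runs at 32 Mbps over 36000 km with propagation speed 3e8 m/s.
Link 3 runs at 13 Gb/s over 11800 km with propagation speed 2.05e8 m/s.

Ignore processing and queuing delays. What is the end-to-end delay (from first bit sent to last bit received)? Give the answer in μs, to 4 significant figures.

L = 500 × 8 = 4000 bits.
Transmission delays (L/R per hop): 8.69565, 125, 0.307692 μs; sum = 134.003 μs.
Propagation delays (d/s per hop): 4.83092, 120000, 57561 μs; sum = 177566 μs.
End-to-end = 177700 μs.

177700 μs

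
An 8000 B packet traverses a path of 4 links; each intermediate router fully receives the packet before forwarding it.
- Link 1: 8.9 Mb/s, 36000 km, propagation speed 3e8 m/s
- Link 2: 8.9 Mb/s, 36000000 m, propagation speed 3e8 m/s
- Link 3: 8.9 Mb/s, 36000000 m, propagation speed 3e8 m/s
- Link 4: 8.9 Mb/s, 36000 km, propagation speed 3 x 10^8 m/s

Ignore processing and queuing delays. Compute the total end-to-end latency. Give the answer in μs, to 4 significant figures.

L = 8000 × 8 = 64000 bits.
Transmission delay per hop = L/R = 64000/8900000 = 7191.01 μs; 4 hops → 28764 μs.
Propagation delays (d/s per hop): 120000, 120000, 120000, 120000 μs; sum = 480000 μs.
End-to-end = 508800 μs.

508800 μs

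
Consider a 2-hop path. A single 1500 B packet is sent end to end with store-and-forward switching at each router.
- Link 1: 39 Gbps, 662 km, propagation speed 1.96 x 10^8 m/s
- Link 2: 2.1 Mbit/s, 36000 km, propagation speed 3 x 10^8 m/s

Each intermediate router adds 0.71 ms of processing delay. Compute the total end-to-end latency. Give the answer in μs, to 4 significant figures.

L = 1500 × 8 = 12000 bits.
Transmission delays (L/R per hop): 0.307692, 5714.29 μs; sum = 5714.59 μs.
Propagation delays (d/s per hop): 3377.55, 120000 μs; sum = 123378 μs.
Processing at 1 router(s): 1 × 0.71 ms = 710 μs.
End-to-end = 129800 μs.

129800 μs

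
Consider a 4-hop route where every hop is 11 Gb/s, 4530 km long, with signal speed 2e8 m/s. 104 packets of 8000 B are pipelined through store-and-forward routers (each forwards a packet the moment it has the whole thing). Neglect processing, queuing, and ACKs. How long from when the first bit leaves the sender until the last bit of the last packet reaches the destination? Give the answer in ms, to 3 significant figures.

Per-hop transmission t_tx = L/R = 64000/11000000000 = 0.00581818 ms.
Per-hop propagation t_prop = 4530000/200000000 = 22.65 ms.
Pipeline fill: first packet needs 4·t_tx to clear all hops; remaining 103 packets each add one t_tx.
Total = (4+104-1)·t_tx + 4·t_prop = 107·0.00581818 + 4·22.65 = 91.2 ms.

91.2 ms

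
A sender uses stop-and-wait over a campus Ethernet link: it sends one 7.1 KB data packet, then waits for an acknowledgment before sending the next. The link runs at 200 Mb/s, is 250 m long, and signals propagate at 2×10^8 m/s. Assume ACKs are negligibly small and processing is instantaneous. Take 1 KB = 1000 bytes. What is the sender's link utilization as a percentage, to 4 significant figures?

t_tx = L/R = 56800/200000000 = 0.000284 s.
t_prop = 250/200000000 = 1.25e-06 s; RTT = 2.5e-06 s.
Cycle = t_tx + RTT = 0.0002865 s.
Utilization = t_tx / cycle = 0.000284/0.0002865 = 99.13 %.

99.13 %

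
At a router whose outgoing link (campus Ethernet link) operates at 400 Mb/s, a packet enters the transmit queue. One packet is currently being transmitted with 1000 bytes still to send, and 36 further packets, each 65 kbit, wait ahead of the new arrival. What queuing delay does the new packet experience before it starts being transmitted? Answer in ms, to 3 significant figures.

5.87 ms

Each queued packet: L/R = 65000/400000000 = 0.1625 ms.
36 queued → 5.85 ms.
Plus remaining 8000 bits of current packet: 0.02 ms.
Queuing delay = 5.87 ms.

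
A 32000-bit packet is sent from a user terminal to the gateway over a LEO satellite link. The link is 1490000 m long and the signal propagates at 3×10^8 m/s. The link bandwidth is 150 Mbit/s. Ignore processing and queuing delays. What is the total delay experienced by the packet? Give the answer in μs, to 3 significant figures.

Transmission delay = L/R = 32000 / 150000000 = 213.333 μs.
Propagation delay = d/s = 1490000 m / 300000000 m/s = 4966.67 μs.
Total = 5180 μs.

5180 μs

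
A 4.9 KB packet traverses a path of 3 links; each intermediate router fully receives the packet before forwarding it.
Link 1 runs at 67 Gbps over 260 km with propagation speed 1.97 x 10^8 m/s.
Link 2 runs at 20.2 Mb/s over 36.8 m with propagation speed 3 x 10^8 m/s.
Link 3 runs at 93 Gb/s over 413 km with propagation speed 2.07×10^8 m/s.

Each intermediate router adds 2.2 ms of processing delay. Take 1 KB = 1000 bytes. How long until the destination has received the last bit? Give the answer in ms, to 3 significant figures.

L = 39200 bits.
Transmission delays (L/R per hop): 0.000585075, 1.94059, 0.000421505 ms; sum = 1.9416 ms.
Propagation delays (d/s per hop): 1.3198, 0.000122667, 1.99517 ms; sum = 3.31509 ms.
Processing at 2 router(s): 2 × 2.2 ms = 4.4 ms.
End-to-end = 9.66 ms.

9.66 ms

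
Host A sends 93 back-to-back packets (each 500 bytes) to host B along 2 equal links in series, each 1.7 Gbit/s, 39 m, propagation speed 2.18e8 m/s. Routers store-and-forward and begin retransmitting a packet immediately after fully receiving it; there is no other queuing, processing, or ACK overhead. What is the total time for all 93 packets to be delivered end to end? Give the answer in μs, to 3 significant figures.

Per-hop transmission t_tx = L/R = 4000/1700000000 = 2.35294 μs.
Per-hop propagation t_prop = 39/2.18e+08 = 0.178899 μs.
Pipeline fill: first packet needs 2·t_tx to clear all hops; remaining 92 packets each add one t_tx.
Total = (2+93-1)·t_tx + 2·t_prop = 94·2.35294 + 2·0.178899 = 222 μs.

222 μs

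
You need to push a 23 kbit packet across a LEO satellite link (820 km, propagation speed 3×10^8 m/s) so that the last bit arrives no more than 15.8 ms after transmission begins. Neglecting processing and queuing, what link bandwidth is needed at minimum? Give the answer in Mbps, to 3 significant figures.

Propagation delay = 820000 / 300000000 = 2.73333 ms.
Transmission budget = 15.8 − 2.73333 = 13.0667 ms.
R ≥ L / t_tx = 23000 bits / 0.0130667 s = 1.76 Mbps.

1.76 Mbps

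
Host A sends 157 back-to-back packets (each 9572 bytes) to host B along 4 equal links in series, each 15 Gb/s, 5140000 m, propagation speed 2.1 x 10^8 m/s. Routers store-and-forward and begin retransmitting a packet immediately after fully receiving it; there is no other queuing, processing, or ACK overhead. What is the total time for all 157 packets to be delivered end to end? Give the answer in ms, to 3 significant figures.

98.7 ms

Per-hop transmission t_tx = L/R = 76576/15000000000 = 0.00510507 ms.
Per-hop propagation t_prop = 5140000/210000000 = 24.4762 ms.
Pipeline fill: first packet needs 4·t_tx to clear all hops; remaining 156 packets each add one t_tx.
Total = (4+157-1)·t_tx + 4·t_prop = 160·0.00510507 + 4·24.4762 = 98.7 ms.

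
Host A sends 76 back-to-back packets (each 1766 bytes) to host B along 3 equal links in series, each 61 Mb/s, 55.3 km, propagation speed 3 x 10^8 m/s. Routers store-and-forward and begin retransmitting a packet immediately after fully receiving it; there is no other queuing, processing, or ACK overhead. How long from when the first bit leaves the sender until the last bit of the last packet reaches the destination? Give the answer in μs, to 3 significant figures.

18600 μs

Per-hop transmission t_tx = L/R = 14128/61000000 = 231.607 μs.
Per-hop propagation t_prop = 55300/300000000 = 184.333 μs.
Pipeline fill: first packet needs 3·t_tx to clear all hops; remaining 75 packets each add one t_tx.
Total = (3+76-1)·t_tx + 3·t_prop = 78·231.607 + 3·184.333 = 18600 μs.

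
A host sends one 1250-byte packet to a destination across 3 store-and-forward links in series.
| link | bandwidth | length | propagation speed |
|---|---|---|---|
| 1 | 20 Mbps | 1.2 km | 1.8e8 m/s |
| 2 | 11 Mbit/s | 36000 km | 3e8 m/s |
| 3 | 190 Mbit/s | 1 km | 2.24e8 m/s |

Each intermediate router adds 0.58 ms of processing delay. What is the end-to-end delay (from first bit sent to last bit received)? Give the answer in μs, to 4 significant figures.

L = 1250 × 8 = 10000 bits.
Transmission delays (L/R per hop): 500, 909.091, 52.6316 μs; sum = 1461.72 μs.
Propagation delays (d/s per hop): 6.66667, 120000, 4.46429 μs; sum = 120011 μs.
Processing at 2 router(s): 2 × 0.58 ms = 1160 μs.
End-to-end = 122600 μs.

122600 μs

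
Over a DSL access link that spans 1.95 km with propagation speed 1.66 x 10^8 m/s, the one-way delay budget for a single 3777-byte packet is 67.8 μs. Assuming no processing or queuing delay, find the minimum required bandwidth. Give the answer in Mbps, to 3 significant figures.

L = 30216 bits.
Propagation delay = 1950 / 166000000 = 11.747 μs.
Transmission budget = 67.8 − 11.747 = 56.053 μs.
R ≥ L / t_tx = 30216 bits / 5.6053e-05 s = 539 Mbps.

539 Mbps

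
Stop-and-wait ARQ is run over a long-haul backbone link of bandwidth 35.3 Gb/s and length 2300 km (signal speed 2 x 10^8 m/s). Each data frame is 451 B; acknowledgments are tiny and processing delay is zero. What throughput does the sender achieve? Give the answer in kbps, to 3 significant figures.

157 kbps

t_tx = L/R = 3608/35300000000 = 1.0221e-07 s.
t_prop = 2300000/200000000 = 0.0115 s; RTT = 0.023 s.
Cycle = t_tx + RTT = 0.0230001 s.
Throughput = L / cycle = 3608 / 0.0230001 = 157 kbps.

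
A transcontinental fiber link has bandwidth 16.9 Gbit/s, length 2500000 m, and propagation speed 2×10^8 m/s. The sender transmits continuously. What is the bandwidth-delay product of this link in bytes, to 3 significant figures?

Propagation delay = 2500000 / 200000000 = 0.0125 s.
BDP = R × t_prop = 1.69e+10 × 0.0125 = 211250000 bits.
In bytes: 211250000/8 = 26400000 bytes.

26400000 bytes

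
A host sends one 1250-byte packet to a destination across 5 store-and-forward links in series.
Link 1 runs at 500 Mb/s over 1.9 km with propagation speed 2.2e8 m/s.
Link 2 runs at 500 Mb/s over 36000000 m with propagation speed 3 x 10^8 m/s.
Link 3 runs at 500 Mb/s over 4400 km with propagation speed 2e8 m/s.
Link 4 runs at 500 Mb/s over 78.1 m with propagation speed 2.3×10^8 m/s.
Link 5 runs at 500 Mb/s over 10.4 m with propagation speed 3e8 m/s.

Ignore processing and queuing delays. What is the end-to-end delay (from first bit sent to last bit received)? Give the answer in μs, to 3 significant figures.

142000 μs

L = 1250 × 8 = 10000 bits.
Transmission delay per hop = L/R = 10000/500000000 = 20 μs; 5 hops → 100 μs.
Propagation delays (d/s per hop): 8.63636, 120000, 22000, 0.339565, 0.0346667 μs; sum = 142009 μs.
End-to-end = 142000 μs.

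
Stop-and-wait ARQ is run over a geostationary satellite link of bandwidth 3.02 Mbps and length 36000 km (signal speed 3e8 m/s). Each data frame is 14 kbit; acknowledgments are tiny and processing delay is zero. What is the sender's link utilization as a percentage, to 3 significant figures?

1.89 %

t_tx = L/R = 14000/3020000 = 0.00463576 s.
t_prop = 36000000/300000000 = 0.12 s; RTT = 0.24 s.
Cycle = t_tx + RTT = 0.244636 s.
Utilization = t_tx / cycle = 0.00463576/0.244636 = 1.89 %.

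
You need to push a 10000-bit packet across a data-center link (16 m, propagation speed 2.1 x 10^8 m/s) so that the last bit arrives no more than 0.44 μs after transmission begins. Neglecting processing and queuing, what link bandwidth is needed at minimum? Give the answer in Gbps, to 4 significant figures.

Propagation delay = 16 / 210000000 = 0.0761905 μs.
Transmission budget = 0.44 − 0.0761905 = 0.36381 μs.
R ≥ L / t_tx = 10000 bits / 3.6381e-07 s = 27.49 Gbps.

27.49 Gbps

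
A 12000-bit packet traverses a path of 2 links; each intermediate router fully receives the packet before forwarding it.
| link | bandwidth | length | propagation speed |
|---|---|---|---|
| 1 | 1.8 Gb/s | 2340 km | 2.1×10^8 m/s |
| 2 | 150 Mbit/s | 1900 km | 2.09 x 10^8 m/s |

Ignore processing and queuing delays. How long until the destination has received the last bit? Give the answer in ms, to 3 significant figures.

20.3 ms

Transmission delays (L/R per hop): 0.00666667, 0.08 ms; sum = 0.0866667 ms.
Propagation delays (d/s per hop): 11.1429, 9.09091 ms; sum = 20.2338 ms.
End-to-end = 20.3 ms.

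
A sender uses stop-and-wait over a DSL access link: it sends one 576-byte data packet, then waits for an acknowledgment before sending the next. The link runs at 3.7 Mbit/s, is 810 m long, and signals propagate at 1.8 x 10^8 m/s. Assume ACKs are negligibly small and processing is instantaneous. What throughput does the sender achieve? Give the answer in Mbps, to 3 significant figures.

t_tx = L/R = 4608/3700000 = 0.00124541 s.
t_prop = 810/180000000 = 4.5e-06 s; RTT = 9e-06 s.
Cycle = t_tx + RTT = 0.00125441 s.
Throughput = L / cycle = 4608 / 0.00125441 = 3.67 Mbps.

3.67 Mbps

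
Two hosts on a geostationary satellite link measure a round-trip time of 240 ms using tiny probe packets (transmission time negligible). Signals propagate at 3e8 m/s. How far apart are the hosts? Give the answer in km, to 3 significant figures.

One-way propagation = RTT/2 = 120 ms.
d = s × t = 300000000 × 0.12 = 36000 km.

36000 km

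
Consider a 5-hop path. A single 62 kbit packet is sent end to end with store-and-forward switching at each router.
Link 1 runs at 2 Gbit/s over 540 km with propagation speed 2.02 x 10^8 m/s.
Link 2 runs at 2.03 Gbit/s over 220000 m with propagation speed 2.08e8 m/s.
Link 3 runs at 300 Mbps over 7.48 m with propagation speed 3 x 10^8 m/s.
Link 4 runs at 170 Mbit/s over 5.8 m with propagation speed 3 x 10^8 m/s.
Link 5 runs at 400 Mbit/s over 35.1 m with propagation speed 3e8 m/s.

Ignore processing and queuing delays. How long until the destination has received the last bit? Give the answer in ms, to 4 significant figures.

4.519 ms

L = 62000 bits.
Transmission delays (L/R per hop): 0.031, 0.0305419, 0.206667, 0.364706, 0.155 ms; sum = 0.787914 ms.
Propagation delays (d/s per hop): 2.67327, 1.05769, 2.49333e-05, 1.93333e-05, 0.000117 ms; sum = 3.73112 ms.
End-to-end = 4.519 ms.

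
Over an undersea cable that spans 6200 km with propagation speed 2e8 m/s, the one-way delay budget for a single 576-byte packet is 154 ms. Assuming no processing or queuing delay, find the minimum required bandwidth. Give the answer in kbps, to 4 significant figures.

L = 4608 bits.
Propagation delay = 6200000 / 200000000 = 31 ms.
Transmission budget = 154 − 31 = 123 ms.
R ≥ L / t_tx = 4608 bits / 0.123 s = 37.46 kbps.

37.46 kbps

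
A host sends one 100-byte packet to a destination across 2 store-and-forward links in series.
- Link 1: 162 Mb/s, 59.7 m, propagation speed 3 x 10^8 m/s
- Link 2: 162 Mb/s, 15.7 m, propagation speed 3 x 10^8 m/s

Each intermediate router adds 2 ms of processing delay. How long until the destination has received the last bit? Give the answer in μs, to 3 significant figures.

L = 100 × 8 = 800 bits.
Transmission delay per hop = L/R = 800/162000000 = 4.93827 μs; 2 hops → 9.87654 μs.
Propagation delays (d/s per hop): 0.199, 0.0523333 μs; sum = 0.251333 μs.
Processing at 1 router(s): 1 × 2 ms = 2000 μs.
End-to-end = 2010 μs.

2010 μs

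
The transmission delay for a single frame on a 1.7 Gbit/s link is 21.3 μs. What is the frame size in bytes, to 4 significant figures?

L = R × t_tx = 1700000000 b/s × 2.13e-05 s = 36210 bits.
In bytes: 36210 / 8 = 4526 bytes.

4526 bytes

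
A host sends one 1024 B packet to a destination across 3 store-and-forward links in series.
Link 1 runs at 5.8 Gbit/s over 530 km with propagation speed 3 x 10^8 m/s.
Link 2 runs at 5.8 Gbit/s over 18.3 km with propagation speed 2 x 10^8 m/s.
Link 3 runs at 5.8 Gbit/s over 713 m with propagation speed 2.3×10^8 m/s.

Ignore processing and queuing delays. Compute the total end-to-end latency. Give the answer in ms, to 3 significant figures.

L = 1024 × 8 = 8192 bits.
Transmission delay per hop = L/R = 8192/5800000000 = 0.00141241 ms; 3 hops → 0.00423724 ms.
Propagation delays (d/s per hop): 1.76667, 0.0915, 0.0031 ms; sum = 1.86127 ms.
End-to-end = 1.87 ms.

1.87 ms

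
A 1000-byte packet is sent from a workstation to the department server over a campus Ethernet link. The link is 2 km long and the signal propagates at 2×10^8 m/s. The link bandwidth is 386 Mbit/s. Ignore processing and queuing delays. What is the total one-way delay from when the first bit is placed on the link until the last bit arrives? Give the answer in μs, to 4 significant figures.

L = 1000 × 8 = 8000 bits.
Transmission delay = L/R = 8000 / 386000000 = 20.7254 μs.
Propagation delay = d/s = 2000 m / 200000000 m/s = 10 μs.
Total = 30.73 μs.

30.73 μs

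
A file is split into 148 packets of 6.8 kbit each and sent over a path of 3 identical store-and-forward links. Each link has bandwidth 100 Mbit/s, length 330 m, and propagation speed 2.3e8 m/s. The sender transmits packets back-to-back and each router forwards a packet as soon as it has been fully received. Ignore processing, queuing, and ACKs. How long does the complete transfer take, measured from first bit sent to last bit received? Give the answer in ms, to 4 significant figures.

10.20 ms

Per-hop transmission t_tx = L/R = 6800/100000000 = 0.068 ms.
Per-hop propagation t_prop = 330/2.3e+08 = 0.00143478 ms.
Pipeline fill: first packet needs 3·t_tx to clear all hops; remaining 147 packets each add one t_tx.
Total = (3+148-1)·t_tx + 3·t_prop = 150·0.068 + 3·0.00143478 = 10.20 ms.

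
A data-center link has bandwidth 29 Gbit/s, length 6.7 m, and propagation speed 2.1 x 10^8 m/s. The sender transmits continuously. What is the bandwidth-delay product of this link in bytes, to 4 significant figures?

Propagation delay = 6.7 / 210000000 = 3.19048e-08 s.
BDP = R × t_prop = 29000000000 × 3.19048e-08 = 925.238 bits.
In bytes: 925.238/8 = 115.7 bytes.

115.7 bytes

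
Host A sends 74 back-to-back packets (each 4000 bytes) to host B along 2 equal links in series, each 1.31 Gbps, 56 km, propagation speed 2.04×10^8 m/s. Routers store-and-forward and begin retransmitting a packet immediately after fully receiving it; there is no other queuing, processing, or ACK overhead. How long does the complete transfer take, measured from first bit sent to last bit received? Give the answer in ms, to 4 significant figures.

Per-hop transmission t_tx = L/R = 32000/1310000000 = 0.0244275 ms.
Per-hop propagation t_prop = 56000/204000000 = 0.27451 ms.
Pipeline fill: first packet needs 2·t_tx to clear all hops; remaining 73 packets each add one t_tx.
Total = (2+74-1)·t_tx + 2·t_prop = 75·0.0244275 + 2·0.27451 = 2.381 ms.

2.381 ms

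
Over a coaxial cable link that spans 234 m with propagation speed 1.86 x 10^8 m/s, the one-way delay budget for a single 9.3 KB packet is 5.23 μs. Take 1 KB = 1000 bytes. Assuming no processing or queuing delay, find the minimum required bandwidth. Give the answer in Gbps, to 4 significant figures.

L = 74400 bits.
Propagation delay = 234 / 186000000 = 1.25806 μs.
Transmission budget = 5.23 − 1.25806 = 3.97194 μs.
R ≥ L / t_tx = 74400 bits / 3.97194e-06 s = 18.73 Gbps.

18.73 Gbps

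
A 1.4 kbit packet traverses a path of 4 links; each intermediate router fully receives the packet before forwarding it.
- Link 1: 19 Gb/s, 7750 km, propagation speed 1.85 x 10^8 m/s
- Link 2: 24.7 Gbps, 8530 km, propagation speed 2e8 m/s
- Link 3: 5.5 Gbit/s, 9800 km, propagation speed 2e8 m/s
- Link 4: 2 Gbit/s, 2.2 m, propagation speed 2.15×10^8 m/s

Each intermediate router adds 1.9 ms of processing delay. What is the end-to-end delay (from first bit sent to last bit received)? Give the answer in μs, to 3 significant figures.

139000 μs

L = 1400 bits.
Transmission delays (L/R per hop): 0.0736842, 0.0566802, 0.254545, 0.7 μs; sum = 1.08491 μs.
Propagation delays (d/s per hop): 41891.9, 42650, 49000, 0.0102326 μs; sum = 133542 μs.
Processing at 3 router(s): 3 × 1.9 ms = 5700 μs.
End-to-end = 139000 μs.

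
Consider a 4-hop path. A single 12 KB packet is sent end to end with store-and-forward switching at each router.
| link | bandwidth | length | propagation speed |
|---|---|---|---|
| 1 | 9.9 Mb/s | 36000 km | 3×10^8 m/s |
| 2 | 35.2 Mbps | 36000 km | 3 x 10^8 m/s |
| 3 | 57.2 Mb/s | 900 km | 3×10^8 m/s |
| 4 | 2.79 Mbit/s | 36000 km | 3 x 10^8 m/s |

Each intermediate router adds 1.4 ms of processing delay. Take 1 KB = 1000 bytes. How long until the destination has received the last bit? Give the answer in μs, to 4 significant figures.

415700 μs

L = 96000 bits.
Transmission delays (L/R per hop): 9696.97, 2727.27, 1678.32, 34408.6 μs; sum = 48511.2 μs.
Propagation delays (d/s per hop): 120000, 120000, 3000, 120000 μs; sum = 363000 μs.
Processing at 3 router(s): 3 × 1.4 ms = 4200 μs.
End-to-end = 415700 μs.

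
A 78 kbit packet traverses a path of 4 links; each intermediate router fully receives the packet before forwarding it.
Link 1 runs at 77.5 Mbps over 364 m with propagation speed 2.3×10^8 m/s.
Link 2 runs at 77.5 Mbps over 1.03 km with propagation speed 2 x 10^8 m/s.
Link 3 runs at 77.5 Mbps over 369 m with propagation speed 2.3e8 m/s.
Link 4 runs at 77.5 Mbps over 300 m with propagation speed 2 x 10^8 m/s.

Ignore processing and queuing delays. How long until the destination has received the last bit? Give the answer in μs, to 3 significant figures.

L = 78000 bits.
Transmission delay per hop = L/R = 78000/77500000 = 1006.45 μs; 4 hops → 4025.81 μs.
Propagation delays (d/s per hop): 1.58261, 5.15, 1.60435, 1.5 μs; sum = 9.83696 μs.
End-to-end = 4040 μs.

4040 μs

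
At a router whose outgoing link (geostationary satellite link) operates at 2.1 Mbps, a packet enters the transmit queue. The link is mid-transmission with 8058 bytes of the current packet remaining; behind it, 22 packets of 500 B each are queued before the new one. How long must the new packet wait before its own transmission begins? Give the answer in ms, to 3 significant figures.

Each queued packet: L/R = 4000/2100000 = 1.90476 ms.
22 queued → 41.9048 ms.
Plus remaining 64464 bits of current packet: 30.6971 ms.
Queuing delay = 72.6 ms.

72.6 ms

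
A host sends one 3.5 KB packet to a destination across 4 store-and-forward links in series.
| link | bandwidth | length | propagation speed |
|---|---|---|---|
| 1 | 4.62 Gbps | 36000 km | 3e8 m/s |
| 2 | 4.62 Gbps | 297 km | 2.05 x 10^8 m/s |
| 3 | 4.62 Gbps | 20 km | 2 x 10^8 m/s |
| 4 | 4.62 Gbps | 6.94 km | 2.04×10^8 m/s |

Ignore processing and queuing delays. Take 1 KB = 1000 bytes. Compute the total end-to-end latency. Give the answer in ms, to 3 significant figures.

122 ms

L = 28000 bits.
Transmission delay per hop = L/R = 28000/4620000000 = 0.00606061 ms; 4 hops → 0.0242424 ms.
Propagation delays (d/s per hop): 120, 1.44878, 0.1, 0.0340196 ms; sum = 121.583 ms.
End-to-end = 122 ms.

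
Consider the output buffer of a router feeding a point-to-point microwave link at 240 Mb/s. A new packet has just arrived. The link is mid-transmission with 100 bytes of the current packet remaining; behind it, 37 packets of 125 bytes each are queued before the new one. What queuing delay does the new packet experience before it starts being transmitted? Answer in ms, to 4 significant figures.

Each queued packet: L/R = 1000/240000000 = 0.00416667 ms.
37 queued → 0.154167 ms.
Plus remaining 800 bits of current packet: 0.00333333 ms.
Queuing delay = 0.1575 ms.

0.1575 ms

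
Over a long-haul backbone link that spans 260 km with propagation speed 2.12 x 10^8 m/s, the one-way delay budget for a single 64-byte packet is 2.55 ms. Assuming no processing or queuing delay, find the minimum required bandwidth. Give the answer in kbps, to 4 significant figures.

386.8 kbps

L = 512 bits.
Propagation delay = 260000 / 212000000 = 1.22642 ms.
Transmission budget = 2.55 − 1.22642 = 1.32358 ms.
R ≥ L / t_tx = 512 bits / 0.00132358 s = 386.8 kbps.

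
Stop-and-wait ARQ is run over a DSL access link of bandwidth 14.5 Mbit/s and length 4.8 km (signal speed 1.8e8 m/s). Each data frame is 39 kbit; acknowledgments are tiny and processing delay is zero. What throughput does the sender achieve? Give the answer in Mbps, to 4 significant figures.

t_tx = L/R = 39000/14500000 = 0.00268966 s.
t_prop = 4800/180000000 = 2.66667e-05 s; RTT = 5.33333e-05 s.
Cycle = t_tx + RTT = 0.00274299 s.
Throughput = L / cycle = 39000 / 0.00274299 = 14.22 Mbps.

14.22 Mbps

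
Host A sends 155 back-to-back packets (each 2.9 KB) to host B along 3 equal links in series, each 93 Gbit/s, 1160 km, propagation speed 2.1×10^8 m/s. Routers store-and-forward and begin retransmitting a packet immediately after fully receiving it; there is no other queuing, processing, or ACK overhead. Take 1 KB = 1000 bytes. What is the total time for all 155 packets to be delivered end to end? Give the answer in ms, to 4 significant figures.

16.61 ms

Per-hop transmission t_tx = L/R = 23200/93000000000 = 0.000249462 ms.
Per-hop propagation t_prop = 1160000/210000000 = 5.52381 ms.
Pipeline fill: first packet needs 3·t_tx to clear all hops; remaining 154 packets each add one t_tx.
Total = (3+155-1)·t_tx + 3·t_prop = 157·0.000249462 + 3·5.52381 = 16.61 ms.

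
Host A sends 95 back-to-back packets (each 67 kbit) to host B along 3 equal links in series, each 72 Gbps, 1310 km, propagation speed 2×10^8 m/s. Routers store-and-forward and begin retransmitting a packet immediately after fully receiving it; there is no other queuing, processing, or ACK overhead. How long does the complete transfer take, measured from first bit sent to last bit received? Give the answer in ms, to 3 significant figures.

Per-hop transmission t_tx = L/R = 67000/72000000000 = 0.000930556 ms.
Per-hop propagation t_prop = 1310000/200000000 = 6.55 ms.
Pipeline fill: first packet needs 3·t_tx to clear all hops; remaining 94 packets each add one t_tx.
Total = (3+95-1)·t_tx + 3·t_prop = 97·0.000930556 + 3·6.55 = 19.7 ms.

19.7 ms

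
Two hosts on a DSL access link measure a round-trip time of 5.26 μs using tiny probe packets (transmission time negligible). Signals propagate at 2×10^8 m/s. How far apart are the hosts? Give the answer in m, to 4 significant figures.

526.0 m

One-way propagation = RTT/2 = 2.63 μs.
d = s × t = 200000000 × 2.63e-06 = 526.0 m.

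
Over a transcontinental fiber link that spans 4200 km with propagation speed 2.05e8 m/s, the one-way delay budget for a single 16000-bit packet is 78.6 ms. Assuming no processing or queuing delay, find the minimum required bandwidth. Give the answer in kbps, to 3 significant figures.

Propagation delay = 4200000 / 2.05e+08 = 20.4878 ms.
Transmission budget = 78.6 − 20.4878 = 58.1122 ms.
R ≥ L / t_tx = 16000 bits / 0.0581122 s = 275 kbps.

275 kbps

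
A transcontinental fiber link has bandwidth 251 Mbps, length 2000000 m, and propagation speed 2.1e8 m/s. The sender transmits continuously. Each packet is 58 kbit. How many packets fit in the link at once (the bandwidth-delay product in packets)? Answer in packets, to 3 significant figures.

Propagation delay = 2000000 / 210000000 = 0.00952381 s.
BDP = R × t_prop = 251000000 × 0.00952381 = 2390480 bits.
In packets of 58000 bits: 41.2 packets.

41.2 packets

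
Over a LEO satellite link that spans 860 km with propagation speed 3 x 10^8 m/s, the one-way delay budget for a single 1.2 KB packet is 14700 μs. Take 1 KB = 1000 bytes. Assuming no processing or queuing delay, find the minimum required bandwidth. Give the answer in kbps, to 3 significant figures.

L = 9600 bits.
Propagation delay = 860000 / 300000000 = 2866.67 μs.
Transmission budget = 14700 − 2866.67 = 11833.3 μs.
R ≥ L / t_tx = 9600 bits / 0.0118333 s = 811 kbps.

811 kbps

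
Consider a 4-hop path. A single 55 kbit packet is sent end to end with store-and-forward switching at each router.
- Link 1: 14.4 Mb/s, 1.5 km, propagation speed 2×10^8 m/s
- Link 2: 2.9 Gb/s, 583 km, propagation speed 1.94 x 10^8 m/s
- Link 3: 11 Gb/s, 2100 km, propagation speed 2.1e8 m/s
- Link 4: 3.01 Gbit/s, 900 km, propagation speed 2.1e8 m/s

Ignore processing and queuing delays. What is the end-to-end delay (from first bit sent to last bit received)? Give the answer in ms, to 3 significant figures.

21.2 ms

L = 55000 bits.
Transmission delays (L/R per hop): 3.81944, 0.0189655, 0.005, 0.0182724 ms; sum = 3.86168 ms.
Propagation delays (d/s per hop): 0.0075, 3.00515, 10, 4.28571 ms; sum = 17.2984 ms.
End-to-end = 21.2 ms.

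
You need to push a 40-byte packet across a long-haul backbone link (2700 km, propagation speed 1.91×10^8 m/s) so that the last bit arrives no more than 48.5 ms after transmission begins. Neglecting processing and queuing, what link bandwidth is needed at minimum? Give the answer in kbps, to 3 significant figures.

L = 320 bits.
Propagation delay = 2700000 / 191000000 = 14.1361 ms.
Transmission budget = 48.5 − 14.1361 = 34.3639 ms.
R ≥ L / t_tx = 320 bits / 0.0343639 s = 9.31 kbps.

9.31 kbps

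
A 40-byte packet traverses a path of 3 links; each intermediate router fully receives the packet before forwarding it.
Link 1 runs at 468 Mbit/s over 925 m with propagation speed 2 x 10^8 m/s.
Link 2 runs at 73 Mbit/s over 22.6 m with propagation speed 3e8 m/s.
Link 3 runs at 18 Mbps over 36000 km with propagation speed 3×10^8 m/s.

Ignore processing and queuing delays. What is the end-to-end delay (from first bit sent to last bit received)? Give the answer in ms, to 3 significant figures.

L = 40 × 8 = 320 bits.
Transmission delays (L/R per hop): 0.000683761, 0.00438356, 0.0177778 ms; sum = 0.0228451 ms.
Propagation delays (d/s per hop): 0.004625, 7.53333e-05, 120 ms; sum = 120.005 ms.
End-to-end = 120 ms.

120 ms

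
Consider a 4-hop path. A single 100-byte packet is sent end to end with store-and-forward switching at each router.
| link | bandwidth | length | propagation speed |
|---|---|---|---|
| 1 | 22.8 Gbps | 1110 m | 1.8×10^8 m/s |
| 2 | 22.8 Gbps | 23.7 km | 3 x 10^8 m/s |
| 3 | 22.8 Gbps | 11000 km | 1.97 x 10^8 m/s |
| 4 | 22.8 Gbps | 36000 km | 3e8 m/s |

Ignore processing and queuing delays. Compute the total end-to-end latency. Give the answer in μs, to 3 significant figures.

176000 μs

L = 100 × 8 = 800 bits.
Transmission delay per hop = L/R = 800/22800000000 = 0.0350877 μs; 4 hops → 0.140351 μs.
Propagation delays (d/s per hop): 6.16667, 79, 55837.6, 120000 μs; sum = 175923 μs.
End-to-end = 176000 μs.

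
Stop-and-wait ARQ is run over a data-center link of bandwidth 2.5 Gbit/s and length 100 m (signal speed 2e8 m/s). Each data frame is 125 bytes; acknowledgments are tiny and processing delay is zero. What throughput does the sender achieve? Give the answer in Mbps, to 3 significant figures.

714 Mbps

t_tx = L/R = 1000/2500000000 = 4e-07 s.
t_prop = 100/200000000 = 5e-07 s; RTT = 1e-06 s.
Cycle = t_tx + RTT = 1.4e-06 s.
Throughput = L / cycle = 1000 / 1.4e-06 = 714 Mbps.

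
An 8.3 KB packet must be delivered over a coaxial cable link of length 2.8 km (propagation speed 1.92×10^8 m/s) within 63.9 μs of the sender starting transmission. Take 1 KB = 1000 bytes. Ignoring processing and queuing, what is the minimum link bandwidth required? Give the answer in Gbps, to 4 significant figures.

L = 66400 bits.
Propagation delay = 2800 / 192000000 = 14.5833 μs.
Transmission budget = 63.9 − 14.5833 = 49.3167 μs.
R ≥ L / t_tx = 66400 bits / 4.93167e-05 s = 1.346 Gbps.

1.346 Gbps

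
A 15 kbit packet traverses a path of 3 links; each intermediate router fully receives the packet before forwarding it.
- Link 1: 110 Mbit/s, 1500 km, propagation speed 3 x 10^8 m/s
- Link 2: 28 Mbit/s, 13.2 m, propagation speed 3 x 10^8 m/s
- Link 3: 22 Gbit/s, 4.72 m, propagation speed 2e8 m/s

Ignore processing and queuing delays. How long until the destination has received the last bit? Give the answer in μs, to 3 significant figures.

5670 μs

L = 15000 bits.
Transmission delays (L/R per hop): 136.364, 535.714, 0.681818 μs; sum = 672.76 μs.
Propagation delays (d/s per hop): 5000, 0.044, 0.0236 μs; sum = 5000.07 μs.
End-to-end = 5670 μs.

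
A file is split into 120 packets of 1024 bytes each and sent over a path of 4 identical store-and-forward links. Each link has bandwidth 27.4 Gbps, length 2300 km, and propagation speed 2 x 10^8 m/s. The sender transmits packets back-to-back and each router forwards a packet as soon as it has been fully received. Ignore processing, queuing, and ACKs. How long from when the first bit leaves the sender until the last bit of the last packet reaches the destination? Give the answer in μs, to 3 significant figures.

46000 μs

Per-hop transmission t_tx = L/R = 8192/27400000000 = 0.298978 μs.
Per-hop propagation t_prop = 2300000/200000000 = 11500 μs.
Pipeline fill: first packet needs 4·t_tx to clear all hops; remaining 119 packets each add one t_tx.
Total = (4+120-1)·t_tx + 4·t_prop = 123·0.298978 + 4·11500 = 46000 μs.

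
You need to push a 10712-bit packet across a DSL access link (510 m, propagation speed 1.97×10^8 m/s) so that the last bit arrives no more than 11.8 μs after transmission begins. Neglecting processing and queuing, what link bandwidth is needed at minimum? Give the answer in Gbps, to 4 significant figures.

Propagation delay = 510 / 197000000 = 2.58883 μs.
Transmission budget = 11.8 − 2.58883 = 9.21117 μs.
R ≥ L / t_tx = 10712 bits / 9.21117e-06 s = 1.163 Gbps.

1.163 Gbps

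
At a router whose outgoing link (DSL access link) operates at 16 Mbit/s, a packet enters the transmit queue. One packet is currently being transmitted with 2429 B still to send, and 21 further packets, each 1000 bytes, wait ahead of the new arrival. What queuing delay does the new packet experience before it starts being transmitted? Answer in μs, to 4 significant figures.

11710 μs

Each queued packet: L/R = 8000/16000000 = 500 μs.
21 queued → 10500 μs.
Plus remaining 19432 bits of current packet: 1214.5 μs.
Queuing delay = 11710 μs.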